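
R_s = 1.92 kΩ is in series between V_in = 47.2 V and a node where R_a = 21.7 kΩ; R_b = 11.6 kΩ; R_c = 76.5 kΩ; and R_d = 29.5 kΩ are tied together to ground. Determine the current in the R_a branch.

I ≈ 1.62 mA

Parallel bank: R_p = 1/(1/21.7 + 1/11.6 + 1/76.5 + 1/29.5) = 5.578 kΩ.
V_A = 47.2 × 5.578/7.498 = 35.11 V.
I(R_a) = V_A / R_a = 35.11/21.7 = 1.618 mA.
(Equivalently: I_total = 6.295 mA, then current-divider fraction G_k/ΣG = 0.2571.)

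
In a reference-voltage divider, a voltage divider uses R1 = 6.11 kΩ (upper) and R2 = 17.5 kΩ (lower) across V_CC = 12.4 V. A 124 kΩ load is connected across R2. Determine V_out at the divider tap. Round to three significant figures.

V_out ≈ 8.87 V

R2 ‖ R_L = (17.5 × 124)/(17.5 + 124) = 15.34 kΩ.
Now apply the divider: V_out = 12.4 × 0.7151 = 8.867 V.
(Unloaded it would be 9.19 V; the load pulls it down.)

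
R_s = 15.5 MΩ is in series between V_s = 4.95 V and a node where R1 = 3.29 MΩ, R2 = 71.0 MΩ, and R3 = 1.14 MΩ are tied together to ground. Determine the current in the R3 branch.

I ≈ 0.222 µA

Parallel bank: R_p = 1/(1/3.29 + 1/71.0 + 1/1.14) = 0.8367 MΩ.
V_A = 4.95 × 0.8367/16.34 = 0.2535 V.
Branch current I = V_A/R3 = 0.2535/1.14 = 0.2224 µA.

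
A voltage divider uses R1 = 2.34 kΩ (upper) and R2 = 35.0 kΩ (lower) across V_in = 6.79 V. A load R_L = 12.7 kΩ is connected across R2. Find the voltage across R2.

R2 ‖ R_L = (35.0 × 12.7)/(35.0 + 12.7) = 9.319 kΩ.
Now apply the divider: V_out = 6.79 × 0.7993 = 5.427 V.
(Unloaded it would be 6.36 V; the load pulls it down.)

V_out ≈ 5.43 V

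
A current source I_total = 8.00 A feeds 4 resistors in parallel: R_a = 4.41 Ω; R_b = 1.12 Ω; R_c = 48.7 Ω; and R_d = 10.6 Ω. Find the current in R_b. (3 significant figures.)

Conductances: ΣG = 1/4.41 + 1/1.12 + 1/48.7 + 1/10.6 = 1.234 (1/Ω).
By the current-divider rule, I = I_total · G_k/ΣG = 8.00 × 0.7233 = 5.786 A.

I ≈ 5.79 A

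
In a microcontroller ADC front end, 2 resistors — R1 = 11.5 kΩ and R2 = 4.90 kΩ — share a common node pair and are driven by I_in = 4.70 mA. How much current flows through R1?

I ≈ 1.40 mA

For two parallel branches, I_k = I_in · (other R)/(sum of R).
I(R1) = 4.70 × 4.90/(11.5 + 4.90) = 4.70 × 0.2988 = 1.404 mA.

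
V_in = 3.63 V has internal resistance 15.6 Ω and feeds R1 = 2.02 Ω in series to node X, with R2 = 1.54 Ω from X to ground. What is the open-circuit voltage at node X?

R1' = 15.6 + 2.02 = 17.62 Ω (source resistance + R1).
With X open, the divider is unloaded: V_th = 3.63 × 1.54/19.16 = 0.2918 V.

V_th ≈ 0.292 V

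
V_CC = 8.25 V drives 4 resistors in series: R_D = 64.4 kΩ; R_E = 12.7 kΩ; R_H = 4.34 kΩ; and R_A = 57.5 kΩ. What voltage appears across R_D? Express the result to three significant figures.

V ≈ 3.82 V

Total series resistance ΣR = 64.4 + 12.7 + 4.34 + 57.5 = 138.9 kΩ.
By the voltage-divider rule, V = 8.25 × 64.40/138.9 = 3.824 V.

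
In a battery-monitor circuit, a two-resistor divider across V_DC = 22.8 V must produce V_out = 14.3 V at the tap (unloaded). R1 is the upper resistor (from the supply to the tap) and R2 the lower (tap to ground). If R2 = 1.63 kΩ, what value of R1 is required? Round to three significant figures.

R1 ≈ 0.969 kΩ

Required fraction k = V_out/V_DC = 0.6272.
R1 = R2·(1/k − 1) = 1.63 × 0.5944 = 0.9689 kΩ.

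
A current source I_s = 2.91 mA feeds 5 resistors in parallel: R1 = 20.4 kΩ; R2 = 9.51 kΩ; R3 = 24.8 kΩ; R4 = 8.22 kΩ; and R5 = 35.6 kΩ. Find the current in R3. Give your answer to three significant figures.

Total conductance ΣG = 1/20.4 + 1/9.51 + 1/24.8 + 1/8.22 + 1/35.6 = 0.3442 (units of 1/kΩ).
By the current-divider rule, I = I_s · G_k/ΣG = 2.91 × 0.1171 = 0.3409 mA.

I ≈ 0.341 mA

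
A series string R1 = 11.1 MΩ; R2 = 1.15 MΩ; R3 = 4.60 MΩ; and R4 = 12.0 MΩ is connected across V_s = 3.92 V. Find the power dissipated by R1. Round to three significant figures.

Series current I = V_s/ΣR = 3.92/28.85 = 0.1359 µA.
P = I²R = 0.01846 × 11.1 = 0.2049 µW.

P ≈ 0.205 µW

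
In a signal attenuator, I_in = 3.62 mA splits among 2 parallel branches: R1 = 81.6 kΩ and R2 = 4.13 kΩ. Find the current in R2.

I ≈ 3.45 mA

With just two branches, the current splits inversely with resistance.
So I = 3.62 × 81.6/85.73 = 3.446 mA.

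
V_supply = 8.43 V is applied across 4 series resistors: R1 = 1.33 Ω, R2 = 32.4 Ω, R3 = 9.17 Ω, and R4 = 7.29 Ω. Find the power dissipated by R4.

Series current I = V_supply/ΣR = 8.43/50.19 = 0.1680 A.
V(R4) = I·R = 1.224 V; P = V·I = 1.224 × 0.1680 = 0.2057 W.

P ≈ 0.206 W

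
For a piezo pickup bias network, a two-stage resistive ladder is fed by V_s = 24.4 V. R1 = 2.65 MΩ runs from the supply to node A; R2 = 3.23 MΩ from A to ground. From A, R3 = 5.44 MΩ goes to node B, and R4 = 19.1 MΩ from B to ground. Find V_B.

Looking into the second stage from A: R3 + R4 = 24.54 MΩ appears in parallel with R2.
Effective lower resistance at A: R2 ‖ 24.54 = 2.854 MΩ.
First divider: V_A = V_s · 2.854/(2.65 + 2.854) = 12.65 V.
Stage 2 is unloaded, so V_B = V_A · R4/(R3+R4) = 12.65 × 19.1/24.54 = 9.848 V.

V_B ≈ 9.85 V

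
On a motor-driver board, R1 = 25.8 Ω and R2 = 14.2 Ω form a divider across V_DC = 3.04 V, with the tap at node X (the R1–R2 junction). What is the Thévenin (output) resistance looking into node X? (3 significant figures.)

With V_DC suppressed (replaced by a short), R_th = R1 ‖ R2 = (25.80 × 14.2)/(25.80 + 14.2) = 9.159 Ω.

R_th ≈ 9.16 Ω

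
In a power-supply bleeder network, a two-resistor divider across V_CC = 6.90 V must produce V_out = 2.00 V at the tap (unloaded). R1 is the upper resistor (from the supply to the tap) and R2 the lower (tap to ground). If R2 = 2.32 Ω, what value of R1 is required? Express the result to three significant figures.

R1 ≈ 5.68 Ω

V_out/V_CC = R2/(R1+R2) = 0.2899.
Rearranging, R1 = R2·(1−k)/k = 2.32 × 2.450 = 5.684 Ω.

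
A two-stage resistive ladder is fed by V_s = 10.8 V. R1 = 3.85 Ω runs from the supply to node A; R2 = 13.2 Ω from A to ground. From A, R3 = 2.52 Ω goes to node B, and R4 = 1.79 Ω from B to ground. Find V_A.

Node A sees R2 in parallel with the series input of stage 2, R3 + R4 = 4.310 Ω.
Effective lower resistance at A: R2 ‖ 4.310 = 3.249 Ω.
V_A = 10.8 × 3.249/(3.85 + 3.249) = 4.943 V.

V_A ≈ 4.94 V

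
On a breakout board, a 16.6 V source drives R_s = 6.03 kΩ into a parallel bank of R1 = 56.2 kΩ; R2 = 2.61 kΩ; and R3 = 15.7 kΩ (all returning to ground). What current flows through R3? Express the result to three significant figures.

Combine the parallel branches: R_p = (1/56.2 + 1/2.61 + 1/15.7)⁻¹ = 2.152 kΩ.
V_A = 16.6 × 2.152/8.182 = 4.366 V.
I(R3) = V_A / R3 = 4.366/15.7 = 0.2781 mA.
(Check via current divider: I_total = 2.029 mA; share G_k/ΣG = 0.1371 → same result.)

I ≈ 0.278 mA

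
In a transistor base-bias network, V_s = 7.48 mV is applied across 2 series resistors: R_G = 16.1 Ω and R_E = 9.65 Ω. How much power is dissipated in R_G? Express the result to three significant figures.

P ≈ 1.36 µW

ΣR = 25.75 Ω → I = 7.48/25.75 = 0.2905 mA.
P(R_G) = I²·R_G = (0.2905)² × 16.1 = 1.359 µW.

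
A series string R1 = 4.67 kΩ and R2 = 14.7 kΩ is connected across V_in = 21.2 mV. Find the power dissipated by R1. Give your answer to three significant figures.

The common current is I = 21.2/19.37 = 1.094 µA.
P = I²R = 1.198 × 4.67 = 5.594 nW.

P ≈ 5.59 nW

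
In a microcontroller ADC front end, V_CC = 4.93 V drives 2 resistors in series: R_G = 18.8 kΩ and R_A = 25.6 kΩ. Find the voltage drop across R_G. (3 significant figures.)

ΣR = 18.8 + 25.6 = 44.40 kΩ.
Voltage divider: V = V_CC · (18.80 / 44.40) = 4.93 × 0.4234 = 2.087 V.

V ≈ 2.09 V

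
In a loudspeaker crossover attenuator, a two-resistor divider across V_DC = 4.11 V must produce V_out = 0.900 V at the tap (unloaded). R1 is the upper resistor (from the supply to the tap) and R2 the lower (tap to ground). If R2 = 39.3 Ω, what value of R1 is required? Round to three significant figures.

R1 ≈ 140 Ω

The divider ratio is R2/(R1+R2) = 0.900/4.11 = 0.2190.
R1 = R2·(1/k − 1) = 39.3 × 3.567 = 140.2 Ω.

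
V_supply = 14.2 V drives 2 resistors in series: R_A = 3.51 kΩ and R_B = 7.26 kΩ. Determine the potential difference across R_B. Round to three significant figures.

V ≈ 9.57 V

Series total: ΣR = 3.51 + 7.26 = 10.77 kΩ.
Voltage divider: V = V_supply · (7.260 / 10.77) = 14.2 × 0.6741 = 9.572 V.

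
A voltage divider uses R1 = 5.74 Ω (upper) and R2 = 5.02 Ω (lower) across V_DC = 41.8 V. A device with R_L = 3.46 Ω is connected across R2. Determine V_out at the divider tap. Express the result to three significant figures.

The load sits in parallel with R2, giving an effective lower resistance R2' = R2·R_L/(R2+R_L) = 2.048 Ω.
Then V_out = V_DC · R2'/(R1 + R2') = 41.8 × 2.048/7.788 = 10.99 V.

V_out ≈ 11.0 V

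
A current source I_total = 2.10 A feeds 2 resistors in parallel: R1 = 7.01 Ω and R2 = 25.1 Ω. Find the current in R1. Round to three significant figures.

I ≈ 1.64 A

Two-branch current divider: I_k = I_total · R_other/(R_1 + R_2).
I(R1) = 2.10 × 25.1/(7.01 + 25.1) = 2.10 × 0.7817 = 1.642 A.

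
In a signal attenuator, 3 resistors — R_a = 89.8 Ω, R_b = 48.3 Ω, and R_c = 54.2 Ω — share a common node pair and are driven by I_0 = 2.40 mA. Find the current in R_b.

I ≈ 0.988 mA

Conductances: ΣG = 1/89.8 + 1/48.3 + 1/54.2 = 0.05029 (1/Ω).
By the current-divider rule, I = I_0 · G_k/ΣG = 2.40 × 0.4117 = 0.9881 mA.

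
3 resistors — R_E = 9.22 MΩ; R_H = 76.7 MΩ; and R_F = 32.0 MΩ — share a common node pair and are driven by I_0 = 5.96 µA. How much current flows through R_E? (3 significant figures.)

Conductances: ΣG = 1/9.22 + 1/76.7 + 1/32.0 = 0.1527 (1/MΩ).
By the current-divider rule, I = I_0 · G_k/ΣG = 5.96 × 0.7101 = 4.232 µA.

I ≈ 4.23 µA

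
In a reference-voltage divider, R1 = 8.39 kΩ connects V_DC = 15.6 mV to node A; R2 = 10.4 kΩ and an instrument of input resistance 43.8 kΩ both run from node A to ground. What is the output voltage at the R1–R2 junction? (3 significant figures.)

V_out ≈ 7.81 mV

R2 ‖ R_L = (10.4 × 43.8)/(10.4 + 43.8) = 8.404 kΩ.
Now apply the divider: V_out = 15.6 × 0.5004 = 7.807 mV.
(Unloaded it would be 8.63 mV; the load pulls it down.)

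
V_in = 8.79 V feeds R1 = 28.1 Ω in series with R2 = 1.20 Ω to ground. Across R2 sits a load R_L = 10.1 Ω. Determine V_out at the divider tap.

V_out ≈ 0.323 V

First combine the lower leg with the load: R2 ‖ R_L = 1.073 Ω.
Then V_out = V_in · R2'/(R1 + R2') = 8.79 × 1.073/29.17 = 0.3232 V.
(Unloaded it would be 0.360 V; the load pulls it down.)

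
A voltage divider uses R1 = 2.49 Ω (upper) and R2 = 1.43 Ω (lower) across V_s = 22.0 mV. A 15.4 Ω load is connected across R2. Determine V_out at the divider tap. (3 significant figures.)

V_out ≈ 7.58 mV

The load sits in parallel with R2, giving an effective lower resistance R2' = R2·R_L/(R2+R_L) = 1.308 Ω.
Now apply the divider: V_out = 22.0 × 0.3445 = 7.579 mV.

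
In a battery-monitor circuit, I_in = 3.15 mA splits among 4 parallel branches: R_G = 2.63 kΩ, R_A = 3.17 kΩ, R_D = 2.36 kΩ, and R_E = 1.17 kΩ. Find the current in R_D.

I ≈ 0.676 mA

ΣG = 1/2.63 + 1/3.17 + 1/2.36 + 1/1.17 = 1.974.
By the current-divider rule, I = I_in · G_k/ΣG = 3.15 × 0.2146 = 0.6761 mA.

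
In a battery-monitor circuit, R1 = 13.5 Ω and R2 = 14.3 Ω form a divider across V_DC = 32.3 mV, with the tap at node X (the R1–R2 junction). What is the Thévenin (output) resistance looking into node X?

R_th ≈ 6.94 Ω

Zeroing V_DC shorts the top of R1 to ground, so R_th = R1 ‖ R2 = 6.944 Ω.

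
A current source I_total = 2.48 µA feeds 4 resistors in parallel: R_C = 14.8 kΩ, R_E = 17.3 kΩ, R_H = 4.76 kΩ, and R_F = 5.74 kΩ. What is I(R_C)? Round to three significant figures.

I ≈ 0.329 µA

Conductances: ΣG = 1/14.8 + 1/17.3 + 1/4.76 + 1/5.74 = 0.5097 (1/kΩ).
R_C takes the fraction G_k/ΣG = 0.06757/0.5097 = 0.1326, so I = 2.48 × 0.1326 = 0.3288 µA.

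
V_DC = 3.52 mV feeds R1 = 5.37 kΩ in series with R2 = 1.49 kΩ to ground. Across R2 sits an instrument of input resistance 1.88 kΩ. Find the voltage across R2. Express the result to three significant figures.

First combine the lower leg with the load: R2 ‖ R_L = 0.8312 kΩ.
Then V_out = V_DC · R2'/(R1 + R2') = 3.52 × 0.8312/6.201 = 0.4718 mV.
(Unloaded it would be 0.765 mV; the load pulls it down.)

V_out ≈ 0.472 mV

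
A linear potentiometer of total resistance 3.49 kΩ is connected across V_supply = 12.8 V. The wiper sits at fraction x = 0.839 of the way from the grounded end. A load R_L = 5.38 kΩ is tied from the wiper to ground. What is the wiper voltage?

V_out ≈ 9.87 V

Split the track: R_lower = x·R_p = 2.928 kΩ, R_upper = (1−x)·R_p = 0.5619 kΩ.
R_L loads the lower segment: effective lower R = 1.896 kΩ.
Then V_out = V_supply · 1.896/(0.5619 + 1.896) = 9.874 V.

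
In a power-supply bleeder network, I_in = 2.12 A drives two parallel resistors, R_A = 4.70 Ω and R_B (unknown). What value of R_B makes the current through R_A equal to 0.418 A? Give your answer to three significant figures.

In a two-way split, I_A/I_in = R_B/(R_A + R_B).
With f = 0.1972, R_B = R_A · f/(1−f) = 4.70 × 0.2456 = 1.154 Ω.

R_B ≈ 1.15 Ω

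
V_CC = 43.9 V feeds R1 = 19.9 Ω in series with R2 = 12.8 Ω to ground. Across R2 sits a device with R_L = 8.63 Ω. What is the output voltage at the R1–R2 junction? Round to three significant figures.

V_out ≈ 9.03 V

R2 ‖ R_L = (12.8 × 8.63)/(12.8 + 8.63) = 5.155 Ω.
Now apply the divider: V_out = 43.9 × 0.2057 = 9.032 V.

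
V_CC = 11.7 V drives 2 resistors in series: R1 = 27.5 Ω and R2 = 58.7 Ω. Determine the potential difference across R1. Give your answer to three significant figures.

Series total: ΣR = 27.5 + 58.7 = 86.20 Ω.
V = V_CC · R/ΣR = 11.7 × 0.3190 = 3.733 V.

V ≈ 3.73 V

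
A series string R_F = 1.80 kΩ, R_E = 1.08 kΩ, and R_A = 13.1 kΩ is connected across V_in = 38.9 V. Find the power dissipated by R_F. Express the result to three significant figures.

Series current I = V_in/ΣR = 38.9/15.98 = 2.434 mA.
P = I²R = 5.926 × 1.80 = 10.67 mW.

P ≈ 10.7 mW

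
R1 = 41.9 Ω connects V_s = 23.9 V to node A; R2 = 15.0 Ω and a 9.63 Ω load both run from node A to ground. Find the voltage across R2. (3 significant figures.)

V_out ≈ 2.93 V

R2 ‖ R_L = (15.0 × 9.63)/(15.0 + 9.63) = 5.865 Ω.
Now apply the divider: V_out = 23.9 × 0.1228 = 2.935 V.
(Unloaded it would be 6.30 V; the load pulls it down.)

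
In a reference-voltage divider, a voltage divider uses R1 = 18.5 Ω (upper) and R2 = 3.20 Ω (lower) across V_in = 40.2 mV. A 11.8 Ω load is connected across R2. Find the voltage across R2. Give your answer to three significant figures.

The load sits in parallel with R2, giving an effective lower resistance R2' = R2·R_L/(R2+R_L) = 2.517 Ω.
Then V_out = V_in · R2'/(R1 + R2') = 40.2 × 2.517/21.02 = 4.815 mV.

V_out ≈ 4.81 mV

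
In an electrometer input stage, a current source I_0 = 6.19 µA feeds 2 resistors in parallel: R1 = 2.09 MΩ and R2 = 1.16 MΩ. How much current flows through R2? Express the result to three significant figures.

I ≈ 3.98 µA

Two-branch current divider: I_k = I_0 · R_other/(R_1 + R_2).
So I = 6.19 × 2.09/3.250 = 3.981 µA.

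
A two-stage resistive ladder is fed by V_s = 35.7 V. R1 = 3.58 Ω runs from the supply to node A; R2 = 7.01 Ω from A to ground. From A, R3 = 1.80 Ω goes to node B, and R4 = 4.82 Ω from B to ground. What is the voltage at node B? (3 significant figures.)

The second stage (R3 + R4 = 6.620 Ω) loads node A in parallel with R2.
Effective lower resistance at A: R2 ‖ 6.620 = 3.405 Ω.
So V_A = 35.7 × 0.4875 = 17.40 V.
Stage 2 is unloaded, so V_B = V_A · R4/(R3+R4) = 17.40 × 4.82/6.620 = 12.67 V.

V_B ≈ 12.7 V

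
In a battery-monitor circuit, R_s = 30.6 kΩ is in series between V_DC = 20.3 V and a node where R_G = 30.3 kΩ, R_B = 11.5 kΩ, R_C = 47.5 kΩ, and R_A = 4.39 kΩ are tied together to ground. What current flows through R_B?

I ≈ 0.144 mA

Parallel bank: R_p = 1/(1/30.3 + 1/11.5 + 1/47.5 + 1/4.39) = 2.711 kΩ.
Node voltage V_A = V_DC · R_p/(R_s + R_p) = 20.3 × 0.08140 = 1.652 V.
I(R_B) = V_A / R_B = 1.652/11.5 = 0.1437 mA.
(Check via current divider: I_total = 0.6094 mA; share G_k/ΣG = 0.2358 → same result.)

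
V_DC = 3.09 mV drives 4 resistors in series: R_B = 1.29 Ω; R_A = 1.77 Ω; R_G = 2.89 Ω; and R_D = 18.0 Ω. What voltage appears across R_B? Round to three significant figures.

Total series resistance ΣR = 1.29 + 1.77 + 2.89 + 18.0 = 23.95 Ω.
Voltage divider: V = V_DC · (1.290 / 23.95) = 3.09 × 0.05386 = 0.1664 mV.

V ≈ 0.166 mV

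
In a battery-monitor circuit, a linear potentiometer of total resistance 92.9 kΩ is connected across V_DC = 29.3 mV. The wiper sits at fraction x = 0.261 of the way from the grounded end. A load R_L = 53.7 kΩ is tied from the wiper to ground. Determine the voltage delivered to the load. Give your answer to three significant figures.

V_out ≈ 5.73 mV

Split the track: R_lower = x·R_p = 24.25 kΩ, R_upper = (1−x)·R_p = 68.65 kΩ.
Lower segment in parallel with the load: 24.25 ‖ 53.7 = 16.70 kΩ.
V_out = 29.3 × 16.70/(68.65 + 16.70) = 5.734 mV.
(Unloaded: V_out = x·V_DC = 7.65 mV.)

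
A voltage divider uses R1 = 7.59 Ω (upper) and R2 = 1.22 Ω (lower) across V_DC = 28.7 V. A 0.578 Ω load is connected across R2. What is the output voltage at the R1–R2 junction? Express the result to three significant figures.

The load sits in parallel with R2, giving an effective lower resistance R2' = R2·R_L/(R2+R_L) = 0.3922 Ω.
Then V_out = V_DC · R2'/(R1 + R2') = 28.7 × 0.3922/7.982 = 1.410 V.
(Unloaded it would be 3.97 V; the load pulls it down.)

V_out ≈ 1.41 V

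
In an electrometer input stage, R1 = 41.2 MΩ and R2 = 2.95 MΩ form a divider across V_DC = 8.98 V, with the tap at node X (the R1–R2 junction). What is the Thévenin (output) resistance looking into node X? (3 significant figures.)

Zeroing V_DC shorts the top of R1 to ground, so R_th = R1 ‖ R2 = 2.753 MΩ.

R_th ≈ 2.75 MΩ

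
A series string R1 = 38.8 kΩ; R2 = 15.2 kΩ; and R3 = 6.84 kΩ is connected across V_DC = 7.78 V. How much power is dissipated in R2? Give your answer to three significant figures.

The common current is I = 7.78/60.84 = 0.1279 mA.
P = I²R = 0.01635 × 15.2 = 0.2486 mW.

P ≈ 0.249 mW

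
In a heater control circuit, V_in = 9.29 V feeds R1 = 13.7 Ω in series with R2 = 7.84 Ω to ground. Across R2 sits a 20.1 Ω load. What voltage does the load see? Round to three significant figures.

The load sits in parallel with R2, giving an effective lower resistance R2' = R2·R_L/(R2+R_L) = 5.640 Ω.
Then V_out = V_in · R2'/(R1 + R2') = 9.29 × 5.640/19.34 = 2.709 V.

V_out ≈ 2.71 V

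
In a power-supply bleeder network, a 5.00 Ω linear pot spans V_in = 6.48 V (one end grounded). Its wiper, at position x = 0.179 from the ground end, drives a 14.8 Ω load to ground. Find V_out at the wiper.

V_out ≈ 1.11 V

The pot divides into 4.105 Ω above the wiper and 0.8950 Ω below.
Lower segment in parallel with the load: 0.8950 ‖ 14.8 = 0.8440 Ω.
Loaded-divider output: V_out = 6.48 × 0.1705 = 1.105 V.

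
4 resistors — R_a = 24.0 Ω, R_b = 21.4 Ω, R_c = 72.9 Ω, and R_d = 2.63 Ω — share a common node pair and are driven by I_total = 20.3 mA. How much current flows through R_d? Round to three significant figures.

I ≈ 16.0 mA

Total conductance ΣG = 1/24.0 + 1/21.4 + 1/72.9 + 1/2.63 = 0.4823 (units of 1/Ω).
By the current-divider rule, I = I_total · G_k/ΣG = 20.3 × 0.7883 = 16.00 mA.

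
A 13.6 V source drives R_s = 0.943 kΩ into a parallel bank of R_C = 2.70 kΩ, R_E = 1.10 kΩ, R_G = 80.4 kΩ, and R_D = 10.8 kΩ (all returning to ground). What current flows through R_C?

I ≈ 2.18 mA

Equivalent of the parallel group: R_p = 0.7223 kΩ.
V_A = 13.6 × 0.7223/1.665 = 5.899 V.
Branch current I = V_A/R_C = 5.899/2.70 = 2.185 mA.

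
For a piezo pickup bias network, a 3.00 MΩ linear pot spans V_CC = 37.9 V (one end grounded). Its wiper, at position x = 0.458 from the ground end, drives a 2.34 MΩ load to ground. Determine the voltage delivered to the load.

The pot divides into 1.626 MΩ above the wiper and 1.374 MΩ below.
Lower segment in parallel with the load: 1.374 ‖ 2.34 = 0.8657 MΩ.
Then V_out = V_CC · 0.8657/(1.626 + 0.8657) = 13.17 V.

V_out ≈ 13.2 V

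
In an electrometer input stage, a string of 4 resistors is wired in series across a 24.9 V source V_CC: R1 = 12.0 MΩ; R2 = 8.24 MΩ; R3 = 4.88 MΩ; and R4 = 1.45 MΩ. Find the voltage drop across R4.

V ≈ 1.36 V

Total series resistance ΣR = 12.0 + 8.24 + 4.88 + 1.45 = 26.57 MΩ.
V = V_CC · R/ΣR = 24.9 × 0.05457 = 1.359 V.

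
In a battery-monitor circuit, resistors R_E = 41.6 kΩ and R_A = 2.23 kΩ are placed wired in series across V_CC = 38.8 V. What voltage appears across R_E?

ΣR = 41.6 + 2.23 = 43.83 kΩ.
By the voltage-divider rule, V = 38.8 × 41.60/43.83 = 36.83 V.

V ≈ 36.8 V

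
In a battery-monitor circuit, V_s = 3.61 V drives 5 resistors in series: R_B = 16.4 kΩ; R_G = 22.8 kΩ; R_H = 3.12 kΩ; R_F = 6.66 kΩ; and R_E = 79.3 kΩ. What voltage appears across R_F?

ΣR = 16.4 + 22.8 + 3.12 + 6.66 + 79.3 = 128.3 kΩ.
Voltage divider: V = V_s · (6.660 / 128.3) = 3.61 × 0.05192 = 0.1874 V.

V ≈ 0.187 V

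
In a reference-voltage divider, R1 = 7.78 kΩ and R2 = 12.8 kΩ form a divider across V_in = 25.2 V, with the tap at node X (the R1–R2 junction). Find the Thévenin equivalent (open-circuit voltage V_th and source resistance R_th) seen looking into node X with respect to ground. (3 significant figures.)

V_th is the unloaded tap voltage: V_in · R2/(R1+R2) = 25.2 × 0.6220 = 15.67 V.
Zeroing V_in shorts the top of R1 to ground, so R_th = R1 ‖ R2 = 4.839 kΩ.

V_th ≈ 15.7 V, R_th ≈ 4.84 kΩ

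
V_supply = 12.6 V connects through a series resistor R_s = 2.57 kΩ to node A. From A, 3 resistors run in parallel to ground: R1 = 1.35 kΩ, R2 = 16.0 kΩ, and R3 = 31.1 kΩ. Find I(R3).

Parallel bank: R_p = 1/(1/1.35 + 1/16.0 + 1/31.1) = 1.197 kΩ.
Node voltage V_A = V_supply · R_p/(R_s + R_p) = 12.6 × 0.3178 = 4.004 V.
Branch current I = V_A/R3 = 4.004/31.1 = 0.1287 mA.

I ≈ 0.129 mA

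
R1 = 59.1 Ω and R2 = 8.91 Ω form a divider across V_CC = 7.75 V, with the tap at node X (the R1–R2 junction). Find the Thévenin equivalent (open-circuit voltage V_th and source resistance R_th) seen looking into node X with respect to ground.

With X open, the divider is unloaded: V_th = 7.75 × 8.91/68.01 = 1.015 V.
Looking into X with the source shorted: R_th = R1·R2/(R1+R2) = 59.10 × 8.91/68.01 = 7.743 Ω.

V_th ≈ 1.02 V, R_th ≈ 7.74 Ω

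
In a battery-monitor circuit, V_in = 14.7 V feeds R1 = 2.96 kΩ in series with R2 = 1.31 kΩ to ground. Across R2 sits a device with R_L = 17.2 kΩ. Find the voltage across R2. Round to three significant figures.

V_out ≈ 4.28 V

The load sits in parallel with R2, giving an effective lower resistance R2' = R2·R_L/(R2+R_L) = 1.217 kΩ.
Voltage divider with the loaded lower leg: V_out = 14.7 × 1.217/(2.96 + 1.217) = 14.7 × 0.2914 = 4.284 V.
(Unloaded it would be 4.51 V; the load pulls it down.)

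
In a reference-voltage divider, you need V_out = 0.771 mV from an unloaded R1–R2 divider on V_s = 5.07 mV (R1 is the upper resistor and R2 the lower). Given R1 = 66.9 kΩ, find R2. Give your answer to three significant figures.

The divider ratio is R2/(R1+R2) = 0.771/5.07 = 0.1521.
Rearranging, R2 = R1·k/(1−k) = 66.9 × 0.1793 = 12.00 kΩ.

R2 ≈ 12.0 kΩ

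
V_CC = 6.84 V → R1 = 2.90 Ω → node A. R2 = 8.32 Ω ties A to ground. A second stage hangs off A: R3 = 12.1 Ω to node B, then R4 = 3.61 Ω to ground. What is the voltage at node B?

V_B ≈ 1.03 V

Node A sees R2 in parallel with the series input of stage 2, R3 + R4 = 15.71 Ω.
R2 ‖ (R3+R4) = 5.439 Ω.
First divider: V_A = V_CC · 5.439/(2.90 + 5.439) = 4.461 V.
V_B = V_A × 0.2298 = 1.025 V.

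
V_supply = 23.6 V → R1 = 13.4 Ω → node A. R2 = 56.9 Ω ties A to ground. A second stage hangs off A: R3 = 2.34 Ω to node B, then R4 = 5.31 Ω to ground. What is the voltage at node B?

The second stage (R3 + R4 = 7.650 Ω) loads node A in parallel with R2.
Effective lower resistance at A: R2 ‖ 7.650 = 6.743 Ω.
So V_A = 23.6 × 0.3348 = 7.901 V.
Then the unloaded second divider: V_B = V_A × R4/(R3+R4) = 7.901 × 0.6941 = 5.484 V.

V_B ≈ 5.48 V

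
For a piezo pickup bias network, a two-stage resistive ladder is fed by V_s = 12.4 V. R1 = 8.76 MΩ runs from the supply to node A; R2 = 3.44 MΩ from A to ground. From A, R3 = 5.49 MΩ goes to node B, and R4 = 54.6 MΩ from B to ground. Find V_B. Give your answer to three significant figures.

Looking into the second stage from A: R3 + R4 = 60.09 MΩ appears in parallel with R2.
Effective lower resistance at A: R2 ‖ 60.09 = 3.254 MΩ.
So V_A = 12.4 × 0.2708 = 3.358 V.
Stage 2 is unloaded, so V_B = V_A · R4/(R3+R4) = 3.358 × 54.6/60.09 = 3.052 V.

V_B ≈ 3.05 V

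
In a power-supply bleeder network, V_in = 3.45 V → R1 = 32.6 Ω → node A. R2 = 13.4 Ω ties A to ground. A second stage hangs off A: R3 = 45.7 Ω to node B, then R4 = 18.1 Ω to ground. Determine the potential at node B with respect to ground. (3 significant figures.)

V_B ≈ 0.248 V

Looking into the second stage from A: R3 + R4 = 63.80 Ω appears in parallel with R2.
R2 ‖ (R3+R4) = 11.07 Ω.
V_A = 3.45 × 11.07/(32.6 + 11.07) = 0.8748 V.
Then the unloaded second divider: V_B = V_A × R4/(R3+R4) = 0.8748 × 0.2837 = 0.2482 V.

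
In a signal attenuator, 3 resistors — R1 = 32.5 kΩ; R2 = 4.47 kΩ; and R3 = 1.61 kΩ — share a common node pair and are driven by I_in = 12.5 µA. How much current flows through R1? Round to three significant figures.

I ≈ 0.439 µA

ΣG = 1/32.5 + 1/4.47 + 1/1.61 = 0.8756.
By the current-divider rule, I = I_in · G_k/ΣG = 12.5 × 0.03514 = 0.4393 µA.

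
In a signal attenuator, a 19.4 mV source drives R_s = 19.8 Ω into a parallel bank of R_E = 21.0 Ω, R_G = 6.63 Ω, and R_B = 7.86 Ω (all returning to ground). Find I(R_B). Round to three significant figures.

I ≈ 0.331 mA

Equivalent of the parallel group: R_p = 3.071 Ω.
V_A by voltage divider: V_A = 19.4 × 3.071/(19.8 + 3.071) = 2.605 mV.
I(R_B) = V_A / R_B = 2.605/7.86 = 0.3314 mA.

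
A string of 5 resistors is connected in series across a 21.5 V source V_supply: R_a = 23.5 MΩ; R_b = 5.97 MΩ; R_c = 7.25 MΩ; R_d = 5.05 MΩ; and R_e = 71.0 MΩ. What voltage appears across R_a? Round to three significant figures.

ΣR = 23.5 + 5.97 + 7.25 + 5.05 + 71.0 = 112.8 MΩ.
V = V_supply · R/ΣR = 21.5 × 0.2084 = 4.480 V.

V ≈ 4.48 V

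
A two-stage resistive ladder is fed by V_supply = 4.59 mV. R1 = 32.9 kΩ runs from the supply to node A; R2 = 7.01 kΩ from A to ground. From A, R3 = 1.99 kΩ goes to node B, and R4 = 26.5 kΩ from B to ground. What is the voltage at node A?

Node A sees R2 in parallel with the series input of stage 2, R3 + R4 = 28.49 kΩ.
Effective lower resistance at A: R2 ‖ 28.49 = 5.626 kΩ.
V_A = 4.59 × 5.626/(32.9 + 5.626) = 0.6703 mV.

V_A ≈ 0.670 mV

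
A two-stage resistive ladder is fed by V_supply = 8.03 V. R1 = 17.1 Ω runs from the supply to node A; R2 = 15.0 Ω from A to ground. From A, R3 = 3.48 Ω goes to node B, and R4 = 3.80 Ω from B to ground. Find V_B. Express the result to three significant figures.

The second stage (R3 + R4 = 7.280 Ω) loads node A in parallel with R2.
Effective lower resistance at A: R2 ‖ 7.280 = 4.901 Ω.
V_A = 8.03 × 4.901/(17.1 + 4.901) = 1.789 V.
Stage 2 is unloaded, so V_B = V_A · R4/(R3+R4) = 1.789 × 3.80/7.280 = 0.9337 V.

V_B ≈ 0.934 V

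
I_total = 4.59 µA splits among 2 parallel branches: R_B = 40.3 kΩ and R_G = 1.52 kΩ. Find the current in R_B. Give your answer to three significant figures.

I ≈ 0.167 µA

For two parallel branches, I_k = I_total · (other R)/(sum of R).
So I = 4.59 × 1.52/41.82 = 0.1668 µA.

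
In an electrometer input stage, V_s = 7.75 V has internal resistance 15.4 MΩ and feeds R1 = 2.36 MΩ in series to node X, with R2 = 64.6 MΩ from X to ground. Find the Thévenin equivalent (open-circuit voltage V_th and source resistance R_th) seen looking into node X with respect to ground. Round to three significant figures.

R1' = 15.4 + 2.36 = 17.76 MΩ (source resistance + R1).
V_th is the unloaded tap voltage: V_s · R2/(R1'+R2) = 7.75 × 0.7844 = 6.079 V.
Looking into X with the source shorted: R_th = R1'·R2/(R1'+R2) = 17.76 × 64.6/82.36 = 13.93 MΩ.

V_th ≈ 6.08 V, R_th ≈ 13.9 MΩ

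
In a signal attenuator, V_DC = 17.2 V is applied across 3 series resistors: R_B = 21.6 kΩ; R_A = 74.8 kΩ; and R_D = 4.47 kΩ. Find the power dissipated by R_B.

ΣR = 100.9 kΩ → I = 17.2/100.9 = 0.1705 mA.
V(R_B) = I·R = 3.683 V; P = V·I = 3.683 × 0.1705 = 0.6280 mW.

P ≈ 0.628 mW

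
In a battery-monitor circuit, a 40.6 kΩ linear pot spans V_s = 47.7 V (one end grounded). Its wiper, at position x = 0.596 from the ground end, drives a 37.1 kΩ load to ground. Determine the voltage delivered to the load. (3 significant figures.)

Split the track: R_lower = x·R_p = 24.20 kΩ, R_upper = (1−x)·R_p = 16.40 kΩ.
(x·R_p) ‖ R_L = 14.65 kΩ.
Loaded-divider output: V_out = 47.7 × 0.4717 = 22.50 V.

V_out ≈ 22.5 V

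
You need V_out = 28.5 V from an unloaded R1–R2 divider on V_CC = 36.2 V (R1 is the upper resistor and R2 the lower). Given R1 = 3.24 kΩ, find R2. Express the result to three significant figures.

The divider ratio is R2/(R1+R2) = 28.5/36.2 = 0.7873.
So R2 = R1 · V_out/(V_CC − V_out) = 3.24 × 28.5/(36.2 − 28.5) = 3.24 × 3.701 = 11.99 kΩ.

R2 ≈ 12.0 kΩ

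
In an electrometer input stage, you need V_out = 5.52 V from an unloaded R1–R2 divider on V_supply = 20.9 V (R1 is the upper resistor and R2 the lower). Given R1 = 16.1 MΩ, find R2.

R2 ≈ 5.78 MΩ

The divider ratio is R2/(R1+R2) = 5.52/20.9 = 0.2641.
Rearranging, R2 = R1·k/(1−k) = 16.1 × 0.3589 = 5.778 MΩ.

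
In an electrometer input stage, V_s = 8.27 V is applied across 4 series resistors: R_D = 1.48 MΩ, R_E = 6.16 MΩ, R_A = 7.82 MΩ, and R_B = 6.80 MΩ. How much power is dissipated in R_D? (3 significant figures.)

Series current I = V_s/ΣR = 8.27/22.26 = 0.3715 µA.
P(R_D) = I²·R_D = (0.3715)² × 1.48 = 0.2043 µW.

P ≈ 0.204 µW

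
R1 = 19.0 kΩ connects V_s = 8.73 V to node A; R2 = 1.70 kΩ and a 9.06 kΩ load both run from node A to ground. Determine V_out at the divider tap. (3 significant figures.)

R2 ‖ R_L = (1.70 × 9.06)/(1.70 + 9.06) = 1.431 kΩ.
Now apply the divider: V_out = 8.73 × 0.07006 = 0.6116 V.

V_out ≈ 0.612 V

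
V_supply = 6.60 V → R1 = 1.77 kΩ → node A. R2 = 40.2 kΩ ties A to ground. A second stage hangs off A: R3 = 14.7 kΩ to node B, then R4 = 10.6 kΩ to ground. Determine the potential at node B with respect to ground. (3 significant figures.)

V_B ≈ 2.48 V

The second stage (R3 + R4 = 25.30 kΩ) loads node A in parallel with R2.
Effective lower resistance at A: R2 ‖ 25.30 = 15.53 kΩ.
So V_A = 6.60 × 0.8977 = 5.925 V.
Stage 2 is unloaded, so V_B = V_A · R4/(R3+R4) = 5.925 × 10.6/25.30 = 2.482 V.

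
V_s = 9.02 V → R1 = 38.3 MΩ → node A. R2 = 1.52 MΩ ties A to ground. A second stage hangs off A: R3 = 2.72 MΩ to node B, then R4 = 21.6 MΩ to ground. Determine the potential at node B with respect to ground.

Looking into the second stage from A: R3 + R4 = 24.32 MΩ appears in parallel with R2.
Effective lower resistance at A: R2 ‖ 24.32 = 1.431 MΩ.
So V_A = 9.02 × 0.03601 = 0.3248 V.
V_B = V_A × 0.8882 = 0.2885 V.

V_B ≈ 0.288 V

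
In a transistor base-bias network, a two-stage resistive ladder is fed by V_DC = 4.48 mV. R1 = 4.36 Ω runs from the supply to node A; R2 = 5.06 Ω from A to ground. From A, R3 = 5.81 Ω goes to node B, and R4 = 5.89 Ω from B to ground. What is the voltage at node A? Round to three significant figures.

V_A ≈ 2.01 mV

The second stage (R3 + R4 = 11.70 Ω) loads node A in parallel with R2.
R2 ‖ (R3+R4) = 3.532 Ω.
V_A = 4.48 × 3.532/(4.36 + 3.532) = 2.005 mV.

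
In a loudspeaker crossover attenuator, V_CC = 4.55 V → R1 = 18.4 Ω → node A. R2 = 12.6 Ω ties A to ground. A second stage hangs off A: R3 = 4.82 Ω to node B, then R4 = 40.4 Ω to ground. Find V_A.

V_A ≈ 1.59 V

Node A sees R2 in parallel with the series input of stage 2, R3 + R4 = 45.22 Ω.
Effective lower resistance at A: R2 ‖ 45.22 = 9.854 Ω.
So V_A = 4.55 × 0.3488 = 1.587 V.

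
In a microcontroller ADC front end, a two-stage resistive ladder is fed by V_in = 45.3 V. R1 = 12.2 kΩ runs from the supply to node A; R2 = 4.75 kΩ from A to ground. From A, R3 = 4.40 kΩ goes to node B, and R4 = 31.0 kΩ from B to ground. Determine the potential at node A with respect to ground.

V_A ≈ 11.6 V

Node A sees R2 in parallel with the series input of stage 2, R3 + R4 = 35.40 kΩ.
Effective lower resistance at A: R2 ‖ 35.40 = 4.188 kΩ.
V_A = 45.3 × 4.188/(12.2 + 4.188) = 11.58 V.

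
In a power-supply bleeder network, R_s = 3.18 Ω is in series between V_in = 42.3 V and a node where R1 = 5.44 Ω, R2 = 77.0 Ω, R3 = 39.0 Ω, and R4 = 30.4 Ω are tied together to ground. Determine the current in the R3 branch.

Equivalent of the parallel group: R_p = 3.916 Ω.
Node voltage V_A = V_in · R_p/(R_s + R_p) = 42.3 × 0.5519 = 23.34 V.
I(R3) = V_A / R3 = 23.34/39.0 = 0.5986 A.

I ≈ 0.599 A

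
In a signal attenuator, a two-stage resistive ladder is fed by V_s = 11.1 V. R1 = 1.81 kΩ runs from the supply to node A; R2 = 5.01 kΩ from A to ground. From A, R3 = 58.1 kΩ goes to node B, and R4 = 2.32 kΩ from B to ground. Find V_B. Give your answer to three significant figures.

Looking into the second stage from A: R3 + R4 = 60.42 kΩ appears in parallel with R2.
Effective lower resistance at A: R2 ‖ 60.42 = 4.626 kΩ.
V_A = 11.1 × 4.626/(1.81 + 4.626) = 7.979 V.
Stage 2 is unloaded, so V_B = V_A · R4/(R3+R4) = 7.979 × 2.32/60.42 = 0.3064 V.

V_B ≈ 0.306 V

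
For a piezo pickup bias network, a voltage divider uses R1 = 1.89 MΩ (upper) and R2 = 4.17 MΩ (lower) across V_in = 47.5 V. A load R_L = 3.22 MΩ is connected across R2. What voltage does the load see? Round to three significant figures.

V_out ≈ 23.3 V

R2 ‖ R_L = (4.17 × 3.22)/(4.17 + 3.22) = 1.817 MΩ.
Then V_out = V_in · R2'/(R1 + R2') = 47.5 × 1.817/3.707 = 23.28 V.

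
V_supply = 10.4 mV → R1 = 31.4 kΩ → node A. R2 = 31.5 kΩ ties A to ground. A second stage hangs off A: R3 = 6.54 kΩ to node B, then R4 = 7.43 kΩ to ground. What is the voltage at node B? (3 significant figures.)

The second stage (R3 + R4 = 13.97 kΩ) loads node A in parallel with R2.
Effective lower resistance at A: R2 ‖ 13.97 = 9.678 kΩ.
So V_A = 10.4 × 0.2356 = 2.450 mV.
V_B = V_A × 0.5319 = 1.303 mV.

V_B ≈ 1.30 mV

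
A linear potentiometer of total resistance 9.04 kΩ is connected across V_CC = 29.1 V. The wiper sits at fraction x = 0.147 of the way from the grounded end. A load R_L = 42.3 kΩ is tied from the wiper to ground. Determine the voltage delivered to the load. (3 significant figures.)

Lower segment x·R_p = 1.329 kΩ; upper segment (1−x)·R_p = 7.711 kΩ.
(x·R_p) ‖ R_L = 1.288 kΩ.
Loaded-divider output: V_out = 29.1 × 0.1432 = 4.166 V.

V_out ≈ 4.17 V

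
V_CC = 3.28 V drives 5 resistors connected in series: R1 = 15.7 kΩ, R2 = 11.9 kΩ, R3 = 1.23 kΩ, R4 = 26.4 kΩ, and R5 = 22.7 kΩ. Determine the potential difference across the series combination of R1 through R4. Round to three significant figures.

ΣR = 15.7 + 11.9 + 1.23 + 26.4 + 22.7 = 77.93 kΩ.
R_{R1..R4} = 15.7 + 11.9 + 1.23 + 26.4 = 55.23 kΩ.
By the voltage-divider rule, V = 3.28 × 55.23/77.93 = 2.325 V.

V ≈ 2.32 V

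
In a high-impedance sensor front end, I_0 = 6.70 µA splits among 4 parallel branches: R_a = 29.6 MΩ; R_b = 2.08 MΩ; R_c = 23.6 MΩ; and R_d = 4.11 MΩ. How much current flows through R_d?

Total conductance ΣG = 1/29.6 + 1/2.08 + 1/23.6 + 1/4.11 = 0.8002 (units of 1/MΩ).
By the current-divider rule, I = I_0 · G_k/ΣG = 6.70 × 0.3040 = 2.037 µA.

I ≈ 2.04 µA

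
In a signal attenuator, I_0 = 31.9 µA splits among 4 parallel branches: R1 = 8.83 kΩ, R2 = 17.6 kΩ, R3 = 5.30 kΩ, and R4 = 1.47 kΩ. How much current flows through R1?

I ≈ 3.48 µA

Total conductance ΣG = 1/8.83 + 1/17.6 + 1/5.30 + 1/1.47 = 1.039 (units of 1/kΩ).
R1 takes the fraction G_k/ΣG = 0.1133/1.039 = 0.1090, so I = 31.9 × 0.1090 = 3.477 µA.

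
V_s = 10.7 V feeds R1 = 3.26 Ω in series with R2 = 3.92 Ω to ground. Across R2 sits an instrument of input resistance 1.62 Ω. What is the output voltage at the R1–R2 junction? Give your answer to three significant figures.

R2 ‖ R_L = (3.92 × 1.62)/(3.92 + 1.62) = 1.146 Ω.
Voltage divider with the loaded lower leg: V_out = 10.7 × 1.146/(3.26 + 1.146) = 10.7 × 0.2601 = 2.784 V.

V_out ≈ 2.78 V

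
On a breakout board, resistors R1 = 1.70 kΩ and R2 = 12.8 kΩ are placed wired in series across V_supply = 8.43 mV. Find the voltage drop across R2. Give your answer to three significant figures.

ΣR = 1.70 + 12.8 = 14.50 kΩ.
V = V_supply · R/ΣR = 8.43 × 0.8828 = 7.442 mV.

V ≈ 7.44 mV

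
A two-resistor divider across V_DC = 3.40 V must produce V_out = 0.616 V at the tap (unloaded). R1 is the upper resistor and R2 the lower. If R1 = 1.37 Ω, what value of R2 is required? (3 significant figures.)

Required fraction k = V_out/V_DC = 0.1812.
Rearranging, R2 = R1·k/(1−k) = 1.37 × 0.2213 = 0.3031 Ω.

R2 ≈ 0.303 Ω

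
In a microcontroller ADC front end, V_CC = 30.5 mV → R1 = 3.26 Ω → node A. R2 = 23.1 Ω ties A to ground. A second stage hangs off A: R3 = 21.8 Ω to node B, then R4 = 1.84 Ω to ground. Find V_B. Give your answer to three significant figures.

Looking into the second stage from A: R3 + R4 = 23.64 Ω appears in parallel with R2.
Effective lower resistance at A: R2 ‖ 23.64 = 11.68 Ω.
V_A = 30.5 × 11.68/(3.26 + 11.68) = 23.85 mV.
Stage 2 is unloaded, so V_B = V_A · R4/(R3+R4) = 23.85 × 1.84/23.64 = 1.856 mV.

V_B ≈ 1.86 mV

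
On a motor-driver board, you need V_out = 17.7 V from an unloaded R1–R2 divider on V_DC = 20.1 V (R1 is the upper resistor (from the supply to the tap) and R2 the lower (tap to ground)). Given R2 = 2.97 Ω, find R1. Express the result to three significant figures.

R1 ≈ 0.403 Ω

Required fraction k = V_out/V_DC = 0.8806.
Rearranging, R1 = R2·(1−k)/k = 2.97 × 0.1356 = 0.4027 Ω.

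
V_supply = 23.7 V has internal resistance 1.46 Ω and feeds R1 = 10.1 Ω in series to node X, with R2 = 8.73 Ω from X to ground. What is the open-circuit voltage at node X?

R1' = 1.46 + 10.1 = 11.56 Ω (source resistance + R1).
V_th is the unloaded tap voltage: V_supply · R2/(R1'+R2) = 23.7 × 0.4303 = 10.20 V.

V_th ≈ 10.2 V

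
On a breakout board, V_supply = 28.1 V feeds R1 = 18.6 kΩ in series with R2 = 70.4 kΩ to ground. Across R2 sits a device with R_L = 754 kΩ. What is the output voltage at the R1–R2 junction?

V_out ≈ 21.8 V

R2 ‖ R_L = (70.4 × 754)/(70.4 + 754) = 64.39 kΩ.
Now apply the divider: V_out = 28.1 × 0.7759 = 21.80 V.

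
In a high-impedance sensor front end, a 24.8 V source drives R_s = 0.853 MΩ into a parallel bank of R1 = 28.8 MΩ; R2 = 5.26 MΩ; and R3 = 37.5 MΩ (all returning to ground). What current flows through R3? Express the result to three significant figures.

I ≈ 0.545 µA

Equivalent of the parallel group: R_p = 3.976 MΩ.
V_A by voltage divider: V_A = 24.8 × 3.976/(0.853 + 3.976) = 20.42 V.
Branch current I = V_A/R3 = 20.42/37.5 = 0.5445 µA.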